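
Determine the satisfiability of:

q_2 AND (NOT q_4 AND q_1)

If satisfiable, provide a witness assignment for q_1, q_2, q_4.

q_1: True, q_2: True, q_4: False

  NOT q_4 AND q_1 = True
    NOT q_4 = True
Both conjuncts True, so the formula holds.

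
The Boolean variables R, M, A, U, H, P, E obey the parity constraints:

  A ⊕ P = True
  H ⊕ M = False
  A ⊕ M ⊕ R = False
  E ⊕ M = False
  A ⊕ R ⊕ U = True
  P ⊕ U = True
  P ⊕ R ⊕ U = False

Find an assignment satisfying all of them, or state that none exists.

R=T, M=F, A=T, U=T, H=F, P=F, E=F

A ⊕ P = T ⊕ F = True ✓
H ⊕ M = F ⊕ F = False ✓
A ⊕ M ⊕ R = T ⊕ F ⊕ T = False ✓
E ⊕ M = F ⊕ F = False ✓
A ⊕ R ⊕ U = T ⊕ T ⊕ T = True ✓
P ⊕ U = F ⊕ T = True ✓
P ⊕ R ⊕ U = F ⊕ T ⊕ T = False ✓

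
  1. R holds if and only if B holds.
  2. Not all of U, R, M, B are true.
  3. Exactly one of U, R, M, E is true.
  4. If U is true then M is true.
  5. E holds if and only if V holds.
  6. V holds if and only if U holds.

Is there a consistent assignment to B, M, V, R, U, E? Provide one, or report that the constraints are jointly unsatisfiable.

B = True, M = False, V = False, R = True, U = False, E = False

  (1) R=T, B=T — same ✓
  (2) {U, R, M, B}: 2/4 true — not all ✓
  (3) {U, R, M, E}: 1 true — exactly one ✓
  (4) U=F ⇒ M: vacuous ✓
  (5) E=F, V=F — same ✓
  (6) V=F, U=F — same ✓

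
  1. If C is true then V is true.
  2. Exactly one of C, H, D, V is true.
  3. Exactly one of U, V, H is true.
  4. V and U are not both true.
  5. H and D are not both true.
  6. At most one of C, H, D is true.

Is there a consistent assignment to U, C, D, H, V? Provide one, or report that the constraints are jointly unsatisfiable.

U = False, C = False, D = False, H = True, V = False

  (1) C=F ⇒ V: vacuous ✓
  (2) {C, H, D, V}: 1 true — exactly one ✓
  (3) {U, V, H}: 1 true — exactly one ✓
  (4) V=F, U=F — not both ✓
  (5) H=T, D=F — not both ✓
  (6) {C, H, D}: 1 true — at most one ✓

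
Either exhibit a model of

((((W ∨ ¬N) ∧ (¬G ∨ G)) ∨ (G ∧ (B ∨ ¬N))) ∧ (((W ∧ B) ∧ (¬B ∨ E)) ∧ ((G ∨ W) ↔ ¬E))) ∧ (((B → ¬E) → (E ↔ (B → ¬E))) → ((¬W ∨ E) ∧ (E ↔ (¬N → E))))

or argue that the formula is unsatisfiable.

Unsatisfiable — no assignment works.

Case B = True: the formula simplifies to ((((W ∨ ¬N) ∧ (¬G ∨ G)) ∨ G) ∧ ((W ∧ E) ∧ ((G ∨ W) ↔ ¬E))) ∧ ((¬E → (E ↔ ¬E)) → ((¬W ∨ E) ∧ (E ↔ (¬N → E)))).
  E = True: simplifies to (((W ∨ ¬N) ∧ (¬G ∨ G)) ∨ G) ∧ (W ∧ ¬((G ∨ W))).
    W = True: the conjunct ¬((G ∨ W)) becomes ¬((G ∨ True)) = False.
    W = False: the conjunct W is False.
  E = False: the conjunct E is False.
Case B = False: the conjunct B is False.
Both cases fail — unsatisfiable.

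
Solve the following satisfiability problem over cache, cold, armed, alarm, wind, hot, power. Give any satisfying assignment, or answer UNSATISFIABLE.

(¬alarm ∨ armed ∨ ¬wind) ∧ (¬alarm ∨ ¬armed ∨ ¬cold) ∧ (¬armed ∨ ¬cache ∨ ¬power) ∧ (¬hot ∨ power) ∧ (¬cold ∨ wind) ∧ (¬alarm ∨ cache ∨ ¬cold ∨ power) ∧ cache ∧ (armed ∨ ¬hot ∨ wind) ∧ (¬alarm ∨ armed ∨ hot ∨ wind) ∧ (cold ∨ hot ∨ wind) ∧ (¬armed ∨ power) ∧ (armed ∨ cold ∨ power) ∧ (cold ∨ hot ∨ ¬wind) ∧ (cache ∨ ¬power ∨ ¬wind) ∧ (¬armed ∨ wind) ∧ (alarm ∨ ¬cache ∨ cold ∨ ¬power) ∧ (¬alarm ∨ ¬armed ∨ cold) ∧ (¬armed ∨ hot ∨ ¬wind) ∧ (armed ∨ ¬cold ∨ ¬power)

cache: True; cold: True; armed: False; alarm: False; wind: True; hot: False; power: False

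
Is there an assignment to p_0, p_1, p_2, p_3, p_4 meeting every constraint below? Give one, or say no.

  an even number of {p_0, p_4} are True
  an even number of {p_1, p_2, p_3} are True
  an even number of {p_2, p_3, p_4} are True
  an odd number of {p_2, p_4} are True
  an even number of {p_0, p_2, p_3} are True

p_0=T, p_1=T, p_2=F, p_3=T, p_4=T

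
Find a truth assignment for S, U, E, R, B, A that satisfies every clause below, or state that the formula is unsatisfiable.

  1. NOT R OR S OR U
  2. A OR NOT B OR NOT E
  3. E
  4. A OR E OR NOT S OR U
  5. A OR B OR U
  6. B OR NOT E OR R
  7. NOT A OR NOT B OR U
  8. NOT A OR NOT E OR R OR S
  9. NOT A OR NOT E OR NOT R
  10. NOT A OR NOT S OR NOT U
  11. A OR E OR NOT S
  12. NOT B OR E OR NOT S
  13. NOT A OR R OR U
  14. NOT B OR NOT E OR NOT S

Unit clause (E) forces E = True.
Set S = False.
Try U = False:
  (NOT R OR S OR U) forces R = False.
  (B OR NOT E OR R) forces B = True.
  (A OR NOT B OR NOT E) forces A = True.
  clause (NOT A OR NOT B OR U) is falsified — backtrack.
So U = True.
Try R = False:
  (B OR NOT E OR R) forces B = True.
  (A OR NOT B OR NOT E) forces A = True.
  clause (NOT A OR NOT E OR R OR S) is falsified — backtrack.
So R = True.
  then (NOT A OR NOT E OR NOT R) forces A = False.
  then (A OR NOT B OR NOT E) forces B = False.
All clauses satisfied.

S = False, U = True, E = True, R = True, B = False, A = False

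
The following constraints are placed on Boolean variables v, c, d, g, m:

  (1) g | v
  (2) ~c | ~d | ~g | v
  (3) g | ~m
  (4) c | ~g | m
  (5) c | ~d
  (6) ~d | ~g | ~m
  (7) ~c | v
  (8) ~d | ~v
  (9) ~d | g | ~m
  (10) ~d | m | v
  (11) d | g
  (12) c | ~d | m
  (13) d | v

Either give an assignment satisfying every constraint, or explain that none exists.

Try v = False:
  (g | v) forces g = True.
  (~c | v) forces c = False.
  (c | ~g | m) forces m = True.
  (c | ~d) forces d = False.
  clause (d | v) is falsified — backtrack.
So v = True.
  then (~d | ~v) forces d = False.
  then (d | g) forces g = True.
Set c = True.
Set m = False.
All clauses satisfied.

v: True, c: True, d: False, g: True, m: False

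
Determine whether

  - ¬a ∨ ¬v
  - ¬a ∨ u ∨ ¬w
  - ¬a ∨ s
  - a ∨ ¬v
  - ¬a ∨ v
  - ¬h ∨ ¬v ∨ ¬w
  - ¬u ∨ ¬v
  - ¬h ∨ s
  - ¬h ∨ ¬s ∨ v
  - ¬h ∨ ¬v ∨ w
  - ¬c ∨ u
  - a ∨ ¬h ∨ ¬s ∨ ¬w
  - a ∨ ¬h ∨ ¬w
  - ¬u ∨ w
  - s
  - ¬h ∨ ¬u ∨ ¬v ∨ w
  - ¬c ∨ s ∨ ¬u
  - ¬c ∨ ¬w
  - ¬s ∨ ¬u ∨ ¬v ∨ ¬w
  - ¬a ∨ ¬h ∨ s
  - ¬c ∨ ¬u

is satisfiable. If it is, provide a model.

Unit clause (s) forces s = True.
Set w = True.
  then (¬c ∨ ¬w) forces c = False.
Try v = True:
  (¬a ∨ ¬v) forces a = False.
  clause (a ∨ ¬v) is falsified — backtrack.
So v = False.
  then (¬a ∨ v) forces a = False.
  then (¬h ∨ ¬s ∨ v) forces h = False.
Set u = True.
All clauses satisfied.

w = True, v = False, c = False, a = False, u = True, s = True, h = False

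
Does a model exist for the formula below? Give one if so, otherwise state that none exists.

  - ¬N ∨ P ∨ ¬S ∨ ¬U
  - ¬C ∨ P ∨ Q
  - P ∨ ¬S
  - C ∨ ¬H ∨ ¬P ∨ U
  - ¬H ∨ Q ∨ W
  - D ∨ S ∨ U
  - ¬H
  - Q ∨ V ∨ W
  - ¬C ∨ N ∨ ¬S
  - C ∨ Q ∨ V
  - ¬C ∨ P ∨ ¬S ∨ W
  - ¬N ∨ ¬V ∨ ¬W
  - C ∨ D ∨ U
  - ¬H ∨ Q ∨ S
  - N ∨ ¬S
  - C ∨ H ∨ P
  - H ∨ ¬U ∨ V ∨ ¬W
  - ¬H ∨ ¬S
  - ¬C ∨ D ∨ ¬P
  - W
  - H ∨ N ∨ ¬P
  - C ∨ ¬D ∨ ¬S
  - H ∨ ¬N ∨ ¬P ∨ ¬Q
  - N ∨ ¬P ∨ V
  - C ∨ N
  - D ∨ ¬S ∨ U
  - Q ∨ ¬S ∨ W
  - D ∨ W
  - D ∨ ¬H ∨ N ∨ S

H = False; C = True; W = True; Q = False; P = True; S = True; N = True; U = False; D = True; V = False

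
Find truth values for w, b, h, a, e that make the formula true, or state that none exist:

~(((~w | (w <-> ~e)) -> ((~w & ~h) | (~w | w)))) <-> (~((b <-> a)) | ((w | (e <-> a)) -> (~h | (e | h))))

Case w = True: the formula simplifies to ~((~((b <-> a)) | (~h | (e | h)))).
  h = True: this becomes ~((~((b <-> a)) | True)) = False.
  h = False: this becomes ~((~((b <-> a)) | True)) = False.
Case w = False: the formula simplifies to ~((~((b <-> a)) | ((e <-> a) -> (~h | (e | h))))).
  h = True: this becomes ~((~((b <-> a)) | True)) = False.
  h = False: this becomes ~((~((b <-> a)) | True)) = False.
Both cases fail — unsatisfiable.

UNSATISFIABLE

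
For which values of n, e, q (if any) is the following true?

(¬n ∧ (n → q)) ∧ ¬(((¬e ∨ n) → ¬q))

n: False; e: False; q: True

  ¬n ∧ (n → q) = True
    ¬n = True
    n → q = True
  ¬(((¬e ∨ n) → ¬q)) = True
    (¬e ∨ n) → ¬q = False
      ¬e ∨ n = True
        ¬e = True
      ¬q = False
Both conjuncts True, so the formula holds.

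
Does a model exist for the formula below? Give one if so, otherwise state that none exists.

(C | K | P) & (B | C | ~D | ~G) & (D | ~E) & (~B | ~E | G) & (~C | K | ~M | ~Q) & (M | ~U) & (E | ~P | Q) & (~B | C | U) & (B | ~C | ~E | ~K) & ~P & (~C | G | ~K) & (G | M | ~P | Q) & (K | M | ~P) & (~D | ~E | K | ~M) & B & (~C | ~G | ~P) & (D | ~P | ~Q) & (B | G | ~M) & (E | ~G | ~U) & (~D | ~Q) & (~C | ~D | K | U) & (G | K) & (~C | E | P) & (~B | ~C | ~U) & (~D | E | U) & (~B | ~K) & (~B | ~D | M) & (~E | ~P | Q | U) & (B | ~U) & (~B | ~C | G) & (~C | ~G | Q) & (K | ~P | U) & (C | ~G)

The formula is unsatisfiable.

Case P = True:
  Clause (~P) is falsified — contradiction.
Case P = False:
  (B) forces B = True.
  (~B | ~K) forces K = False.
  (C | K | P) forces C = True.
  (G | K) forces G = True.
  (~C | E | P) forces E = True.
  (D | ~E) forces D = True.
  (~D | ~E | K | ~M) forces M = False.
  Clause (~B | ~D | M) is falsified — contradiction.
Both cases fail, so the formula is unsatisfiable.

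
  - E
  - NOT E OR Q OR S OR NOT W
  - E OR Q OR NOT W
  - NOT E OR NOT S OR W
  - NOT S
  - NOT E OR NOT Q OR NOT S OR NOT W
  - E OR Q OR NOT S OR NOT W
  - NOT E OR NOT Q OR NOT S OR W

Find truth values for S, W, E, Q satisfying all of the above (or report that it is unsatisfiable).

Unit clause (E) forces E = True.
Unit clause (NOT S) forces S = False.
Set W = False.
Set Q = True.
All clauses satisfied.

S = False, W = False, E = True, Q = True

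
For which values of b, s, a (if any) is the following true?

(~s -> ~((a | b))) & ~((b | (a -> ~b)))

UNSATISFIABLE

The conjunct ~((b | (a -> ~b))) is unsatisfiable on its own:
  b=F, a=F: evaluates to False.
  b=F, a=T: evaluates to False.
  b=T, a=F: evaluates to False.
  b=T, a=T: evaluates to False.
So the whole conjunction is unsatisfiable.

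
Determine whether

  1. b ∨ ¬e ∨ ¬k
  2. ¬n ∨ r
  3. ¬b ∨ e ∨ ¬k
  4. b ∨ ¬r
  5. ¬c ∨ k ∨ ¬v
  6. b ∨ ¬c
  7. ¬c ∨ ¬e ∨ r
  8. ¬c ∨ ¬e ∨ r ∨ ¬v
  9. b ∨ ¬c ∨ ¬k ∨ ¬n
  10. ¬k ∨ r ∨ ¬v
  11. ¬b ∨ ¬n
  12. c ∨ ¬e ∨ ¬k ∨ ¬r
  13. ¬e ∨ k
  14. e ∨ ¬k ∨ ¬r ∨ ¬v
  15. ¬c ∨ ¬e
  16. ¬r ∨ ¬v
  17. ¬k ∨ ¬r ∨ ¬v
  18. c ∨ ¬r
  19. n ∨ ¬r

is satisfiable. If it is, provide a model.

b: True, v: False, e: False, n: False, c: False, r: False, k: False

Set b = True.
  then (¬b ∨ ¬n) forces n = False.
  then (n ∨ ¬r) forces r = False.
Set v = False.
Set e = False.
  then (¬b ∨ e ∨ ¬k) forces k = False.
Set c = False.
All clauses satisfied.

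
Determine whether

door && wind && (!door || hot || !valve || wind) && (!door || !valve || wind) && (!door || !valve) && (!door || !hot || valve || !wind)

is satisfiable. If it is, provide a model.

door = True, wind = True, valve = False, hot = False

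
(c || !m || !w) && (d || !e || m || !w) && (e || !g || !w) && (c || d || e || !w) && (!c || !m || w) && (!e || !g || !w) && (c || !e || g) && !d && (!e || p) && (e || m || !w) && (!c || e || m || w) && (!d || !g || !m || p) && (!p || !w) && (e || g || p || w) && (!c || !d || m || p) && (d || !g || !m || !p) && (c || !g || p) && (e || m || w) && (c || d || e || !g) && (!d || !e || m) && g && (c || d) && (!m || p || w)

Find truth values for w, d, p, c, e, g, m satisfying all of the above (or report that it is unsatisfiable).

w = False, d = False, p = True, c = True, e = True, g = True, m = False

Unit clause (!d) forces d = False.
Unit clause (g) forces g = True.
In (c || d) only c is left, so c = True.
Try w = True:
  (e || !g || !w) forces e = True.
  clause (!e || !g || !w) is falsified — backtrack.
So w = False.
  then (!c || !m || w) forces m = False.
  then (!c || e || m || w) forces e = True.
  then (!e || p) forces p = True.
All clauses satisfied.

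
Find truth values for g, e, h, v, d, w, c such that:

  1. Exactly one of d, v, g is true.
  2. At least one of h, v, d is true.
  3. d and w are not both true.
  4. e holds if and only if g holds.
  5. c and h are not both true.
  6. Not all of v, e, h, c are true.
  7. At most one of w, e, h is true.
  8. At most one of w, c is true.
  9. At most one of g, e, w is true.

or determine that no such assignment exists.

g: False; e: False; h: False; v: True; d: False; w: False; c: False

  (1) {d, v, g}: 1 true — exactly one ✓
  (2) {h, v, d}: 1 true — at least one ✓
  (3) d=F, w=F — not both ✓
  (4) e=F, g=F — same ✓
  (5) c=F, h=F — not both ✓
  (6) {v, e, h, c}: 1/4 true — not all ✓
  (7) {w, e, h}: 0 true — at most one ✓
  (8) {w, c}: 0 true — at most one ✓
  (9) {g, e, w}: 0 true — at most one ✓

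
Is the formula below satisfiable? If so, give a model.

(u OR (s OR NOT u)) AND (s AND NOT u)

s=T, u=F

  u OR (s OR NOT u) = True
    s OR NOT u = True
      NOT u = True
  s AND NOT u = True
    NOT u = True
Both conjuncts True, so the formula holds.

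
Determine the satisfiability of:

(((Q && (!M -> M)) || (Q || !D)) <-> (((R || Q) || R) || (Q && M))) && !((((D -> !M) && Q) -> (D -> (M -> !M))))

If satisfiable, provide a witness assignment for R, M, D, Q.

Unsatisfiable

The conjunct !((((D -> !M) && Q) -> (D -> (M -> !M)))) is unsatisfiable on its own:
  M=F, D=F, Q=F: evaluates to False.
  M=F, D=F, Q=T: evaluates to False.
  M=F, D=T, Q=F: evaluates to False.
  M=F, D=T, Q=T: evaluates to False.
  M=T, D=F, Q=F: evaluates to False.
  M=T, D=F, Q=T: evaluates to False.
  M=T, D=T, Q=F: evaluates to False.
  M=T, D=T, Q=T: evaluates to False.
So the whole conjunction is unsatisfiable.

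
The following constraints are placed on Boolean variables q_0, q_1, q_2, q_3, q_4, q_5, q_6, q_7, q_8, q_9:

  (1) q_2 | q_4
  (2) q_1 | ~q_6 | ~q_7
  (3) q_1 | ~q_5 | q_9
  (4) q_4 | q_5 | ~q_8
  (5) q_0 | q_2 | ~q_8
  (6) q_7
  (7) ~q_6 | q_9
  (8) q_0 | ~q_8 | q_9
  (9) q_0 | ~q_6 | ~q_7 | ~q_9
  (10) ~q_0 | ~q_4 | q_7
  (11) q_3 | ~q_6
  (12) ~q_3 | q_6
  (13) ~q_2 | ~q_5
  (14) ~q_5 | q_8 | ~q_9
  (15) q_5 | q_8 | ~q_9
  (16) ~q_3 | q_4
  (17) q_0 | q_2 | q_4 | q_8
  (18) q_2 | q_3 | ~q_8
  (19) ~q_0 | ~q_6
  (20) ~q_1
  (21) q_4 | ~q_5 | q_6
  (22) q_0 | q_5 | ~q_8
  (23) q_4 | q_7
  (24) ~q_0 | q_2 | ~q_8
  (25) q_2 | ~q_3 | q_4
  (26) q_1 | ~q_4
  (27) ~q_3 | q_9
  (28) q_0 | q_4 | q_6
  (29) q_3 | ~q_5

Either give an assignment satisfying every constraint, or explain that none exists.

q_0=T, q_1=F, q_2=T, q_3=F, q_4=F, q_5=F, q_6=F, q_7=T, q_8=F, q_9=F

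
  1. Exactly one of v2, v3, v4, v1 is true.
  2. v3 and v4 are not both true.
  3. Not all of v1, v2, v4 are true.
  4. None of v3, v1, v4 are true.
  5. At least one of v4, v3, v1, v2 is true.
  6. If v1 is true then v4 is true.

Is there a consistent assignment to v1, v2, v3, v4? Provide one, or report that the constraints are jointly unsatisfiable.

v1: False, v2: True, v3: False, v4: False

  (1) {v2, v3, v4, v1}: 1 true — exactly one ✓
  (2) v3=F, v4=F — not both ✓
  (3) {v1, v2, v4}: 1/3 true — not all ✓
  (4) {v3, v1, v4}: 0 true — none ✓
  (5) {v4, v3, v1, v2}: 1 true — at least one ✓
  (6) v1=F ⇒ v4: vacuous ✓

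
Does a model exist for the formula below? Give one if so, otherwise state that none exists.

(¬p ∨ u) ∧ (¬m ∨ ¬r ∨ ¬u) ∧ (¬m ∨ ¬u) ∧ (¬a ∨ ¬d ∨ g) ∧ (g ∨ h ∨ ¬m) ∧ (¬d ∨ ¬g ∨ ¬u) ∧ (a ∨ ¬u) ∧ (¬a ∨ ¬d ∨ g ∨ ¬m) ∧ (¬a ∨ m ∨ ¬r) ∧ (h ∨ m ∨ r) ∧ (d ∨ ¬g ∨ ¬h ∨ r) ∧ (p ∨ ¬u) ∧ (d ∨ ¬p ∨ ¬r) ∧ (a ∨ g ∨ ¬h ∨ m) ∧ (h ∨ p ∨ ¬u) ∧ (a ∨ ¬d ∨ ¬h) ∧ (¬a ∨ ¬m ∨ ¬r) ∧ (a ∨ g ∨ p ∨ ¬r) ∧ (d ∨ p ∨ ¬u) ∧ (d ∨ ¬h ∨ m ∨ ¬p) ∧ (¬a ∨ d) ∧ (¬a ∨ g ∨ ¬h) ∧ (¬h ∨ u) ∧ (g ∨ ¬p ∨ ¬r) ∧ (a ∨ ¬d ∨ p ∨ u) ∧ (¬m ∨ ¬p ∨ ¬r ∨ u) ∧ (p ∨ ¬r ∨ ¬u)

a: True, g: True, d: True, r: False, m: True, p: False, u: False, h: False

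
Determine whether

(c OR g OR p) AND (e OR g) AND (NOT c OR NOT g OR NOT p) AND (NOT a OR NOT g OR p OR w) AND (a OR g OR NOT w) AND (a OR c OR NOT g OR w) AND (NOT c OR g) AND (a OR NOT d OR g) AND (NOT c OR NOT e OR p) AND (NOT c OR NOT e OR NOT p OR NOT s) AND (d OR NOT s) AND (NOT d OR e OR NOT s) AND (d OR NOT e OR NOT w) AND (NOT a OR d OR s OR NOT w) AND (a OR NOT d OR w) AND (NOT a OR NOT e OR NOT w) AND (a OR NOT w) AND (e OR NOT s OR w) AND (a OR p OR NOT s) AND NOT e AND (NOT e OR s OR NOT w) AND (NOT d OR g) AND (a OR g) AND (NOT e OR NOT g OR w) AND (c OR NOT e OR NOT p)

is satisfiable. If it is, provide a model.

Unit clause (NOT e) forces e = False.
In (e OR g) only g is left, so g = True.
Set a = True.
Set w = False.
  then (NOT a OR NOT g OR p OR w) forces p = True.
  then (e OR NOT s OR w) forces s = False.
  then (NOT c OR NOT g OR NOT p) forces c = False.
Set d = False.
All clauses satisfied.

a = True, g = True, w = False, p = True, e = False, s = False, c = False, d = False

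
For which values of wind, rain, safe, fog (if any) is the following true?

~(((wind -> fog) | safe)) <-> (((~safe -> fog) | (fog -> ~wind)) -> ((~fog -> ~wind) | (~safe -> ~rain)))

wind = True, rain = False, safe = False, fog = False

  ~(((wind -> fog) | safe)) <-> (((~safe -> fog) | (fog -> ~wind)) -> ((~fog -> ~wind) | (~safe -> ~rain))) = True
    ~(((wind -> fog) | safe)) = True
      (wind -> fog) | safe = False
        wind -> fog = False
    ((~safe -> fog) | (fog -> ~wind)) -> ((~fog -> ~wind) | (~safe -> ~rain)) = True
      (~safe -> fog) | (fog -> ~wind) = True
        ~safe -> fog = False
          ~safe = True
        fog -> ~wind = True
          ~wind = False
      (~fog -> ~wind) | (~safe -> ~rain) = True
        ~fog -> ~wind = False
          ~fog = True
          ~wind = False
        ~safe -> ~rain = True
          ~safe = True
          ~rain = True
The formula evaluates to True.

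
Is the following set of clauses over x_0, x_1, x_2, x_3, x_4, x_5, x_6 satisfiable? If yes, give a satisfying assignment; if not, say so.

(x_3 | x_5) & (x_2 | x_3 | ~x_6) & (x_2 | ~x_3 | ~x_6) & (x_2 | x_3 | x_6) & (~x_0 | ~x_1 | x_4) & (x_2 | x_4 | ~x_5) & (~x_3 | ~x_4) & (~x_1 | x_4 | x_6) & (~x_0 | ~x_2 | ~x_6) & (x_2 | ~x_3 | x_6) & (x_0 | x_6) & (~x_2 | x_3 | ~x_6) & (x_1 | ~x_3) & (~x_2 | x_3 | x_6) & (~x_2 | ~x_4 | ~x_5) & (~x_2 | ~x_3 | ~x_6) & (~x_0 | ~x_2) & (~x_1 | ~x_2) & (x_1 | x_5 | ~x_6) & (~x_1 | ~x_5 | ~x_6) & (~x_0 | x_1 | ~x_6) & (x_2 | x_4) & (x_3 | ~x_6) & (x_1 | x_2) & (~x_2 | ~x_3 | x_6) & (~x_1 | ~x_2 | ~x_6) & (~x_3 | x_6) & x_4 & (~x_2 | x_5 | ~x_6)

Case x_3 = True:
  (~x_3 | ~x_4) forces x_4 = False.
  Clause (x_4) is falsified — contradiction.
Case x_3 = False:
  (x_3 | x_5) forces x_5 = True.
  (x_3 | ~x_6) forces x_6 = False.
  (x_2 | x_3 | x_6) forces x_2 = True.
  Clause (~x_2 | x_3 | x_6) is falsified — contradiction.
Both cases fail, so the formula is unsatisfiable.

No satisfying assignment exists.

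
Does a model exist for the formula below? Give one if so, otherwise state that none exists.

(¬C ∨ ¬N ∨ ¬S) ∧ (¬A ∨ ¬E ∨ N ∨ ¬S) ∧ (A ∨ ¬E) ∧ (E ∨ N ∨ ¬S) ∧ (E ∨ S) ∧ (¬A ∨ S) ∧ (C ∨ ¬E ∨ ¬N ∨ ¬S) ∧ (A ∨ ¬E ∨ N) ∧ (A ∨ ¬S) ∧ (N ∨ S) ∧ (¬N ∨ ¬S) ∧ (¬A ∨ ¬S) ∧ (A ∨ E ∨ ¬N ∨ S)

Case A = True:
  (¬A ∨ S) forces S = True.
  Clause (¬A ∨ ¬S) is falsified — contradiction.
Case A = False:
  (A ∨ ¬E) forces E = False.
  (E ∨ S) forces S = True.
  Clause (A ∨ ¬S) is falsified — contradiction.
Both cases fail, so the formula is unsatisfiable.

Unsatisfiable — no assignment works.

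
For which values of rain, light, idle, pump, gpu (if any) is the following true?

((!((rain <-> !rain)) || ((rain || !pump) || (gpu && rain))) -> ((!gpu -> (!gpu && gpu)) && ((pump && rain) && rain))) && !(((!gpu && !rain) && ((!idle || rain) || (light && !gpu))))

rain = True, light = True, idle = True, pump = True, gpu = True

  (!((rain <-> !rain)) || ((rain || !pump) || (gpu && rain))) -> ((!gpu -> (!gpu && gpu)) && ((pump && rain) && rain)) = True
    !((rain <-> !rain)) || ((rain || !pump) || (gpu && rain)) = True
      !((rain <-> !rain)) = True
        rain <-> !rain = False
          !rain = False
      (rain || !pump) || (gpu && rain) = True
        rain || !pump = True
          !pump = False
        gpu && rain = True
    (!gpu -> (!gpu && gpu)) && ((pump && rain) && rain) = True
      !gpu -> (!gpu && gpu) = True
        !gpu = False
        !gpu && gpu = False
          !gpu = False
      (pump && rain) && rain = True
        pump && rain = True
  !(((!gpu && !rain) && ((!idle || rain) || (light && !gpu)))) = True
    (!gpu && !rain) && ((!idle || rain) || (light && !gpu)) = False
      !gpu && !rain = False
        !gpu = False
        !rain = False
      (!idle || rain) || (light && !gpu) = True
        !idle || rain = True
          !idle = False
        light && !gpu = False
          !gpu = False
Both conjuncts True, so the formula holds.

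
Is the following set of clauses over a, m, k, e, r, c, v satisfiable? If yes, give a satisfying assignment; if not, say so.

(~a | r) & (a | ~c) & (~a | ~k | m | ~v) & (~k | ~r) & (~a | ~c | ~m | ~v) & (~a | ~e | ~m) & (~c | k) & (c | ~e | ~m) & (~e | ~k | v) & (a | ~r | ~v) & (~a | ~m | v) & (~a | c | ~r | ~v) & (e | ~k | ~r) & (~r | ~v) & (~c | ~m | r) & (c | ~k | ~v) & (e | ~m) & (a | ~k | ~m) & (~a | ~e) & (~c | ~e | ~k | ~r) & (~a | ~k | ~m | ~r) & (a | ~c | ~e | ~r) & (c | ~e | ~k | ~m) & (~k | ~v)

Set a = False.
  then (a | ~c) forces c = False.
Try m = True:
  (c | ~e | ~m) forces e = False.
  clause (e | ~m) is falsified — backtrack.
So m = False.
Set k = False.
Set e = True.
Set r = False.
Set v = True.
All clauses satisfied.

a: False, m: False, k: False, e: True, r: False, c: False, v: True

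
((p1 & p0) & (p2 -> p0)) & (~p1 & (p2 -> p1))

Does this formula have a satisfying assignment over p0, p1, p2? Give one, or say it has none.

Case p1 = True: the conjunct ~p1 is False.
Case p1 = False: the conjunct p1 is False.
Both cases fail — unsatisfiable.

No satisfying assignment exists.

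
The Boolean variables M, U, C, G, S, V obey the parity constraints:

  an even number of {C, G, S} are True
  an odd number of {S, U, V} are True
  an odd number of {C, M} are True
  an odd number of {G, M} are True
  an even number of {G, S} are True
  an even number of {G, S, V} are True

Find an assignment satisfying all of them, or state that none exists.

M: True; U: True; C: False; G: False; S: False; V: False

{C, G, S}: 0 true → even ✓
{S, U, V}: 1 true → odd ✓
{C, M}: 1 true → odd ✓
{G, M}: 1 true → odd ✓
{G, S}: 0 true → even ✓
{G, S, V}: 0 true → even ✓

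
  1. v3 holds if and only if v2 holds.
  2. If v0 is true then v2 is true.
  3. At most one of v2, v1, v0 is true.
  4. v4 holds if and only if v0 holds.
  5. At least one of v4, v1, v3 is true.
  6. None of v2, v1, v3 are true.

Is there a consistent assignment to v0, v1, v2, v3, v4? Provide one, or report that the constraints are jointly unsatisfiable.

Case v1 = True:
  Constraint (6) is violated (v1=T) — contradiction.
Case v1 = False:
  (6) forces v2 = False.
  (1) with v2=F forces v3 = False.
  (2) with v2=F forces v0 = False.
  (4) with v0=F forces v4 = False.
  Constraint (5) is violated (v4=F, v1=F, v3=F) — contradiction.
Both cases fail — unsatisfiable.

No satisfying assignment exists.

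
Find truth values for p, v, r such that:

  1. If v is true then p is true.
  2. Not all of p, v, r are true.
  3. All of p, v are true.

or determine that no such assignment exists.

p = True, v = True, r = False

  (1) v=T ⇒ p: T ✓
  (2) {p, v, r}: 2/3 true — not all ✓
  (3) {p, v}: all 2 true ✓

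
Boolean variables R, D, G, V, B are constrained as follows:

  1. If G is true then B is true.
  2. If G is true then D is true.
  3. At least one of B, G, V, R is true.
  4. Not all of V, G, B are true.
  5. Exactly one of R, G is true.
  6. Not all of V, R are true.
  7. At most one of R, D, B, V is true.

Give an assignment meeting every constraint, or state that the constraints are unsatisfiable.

R = True, D = False, G = False, V = False, B = False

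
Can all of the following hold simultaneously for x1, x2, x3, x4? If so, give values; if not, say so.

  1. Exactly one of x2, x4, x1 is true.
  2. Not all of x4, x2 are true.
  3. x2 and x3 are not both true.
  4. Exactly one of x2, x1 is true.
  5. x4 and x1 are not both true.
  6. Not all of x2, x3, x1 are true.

x1: True; x2: False; x3: True; x4: False

  (1) {x2, x4, x1}: 1 true — exactly one ✓
  (2) {x4, x2}: 0/2 true — not all ✓
  (3) x2=F, x3=T — not both ✓
  (4) {x2, x1}: 1 true — exactly one ✓
  (5) x4=F, x1=T — not both ✓
  (6) {x2, x3, x1}: 2/3 true — not all ✓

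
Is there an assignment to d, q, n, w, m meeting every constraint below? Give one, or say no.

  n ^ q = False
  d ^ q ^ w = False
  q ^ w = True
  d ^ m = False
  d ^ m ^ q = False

d: True, q: False, n: False, w: True, m: True

n ^ q = F ^ F = False ✓
d ^ q ^ w = T ^ F ^ T = False ✓
q ^ w = F ^ T = True ✓
d ^ m = T ^ T = False ✓
d ^ m ^ q = T ^ T ^ F = False ✓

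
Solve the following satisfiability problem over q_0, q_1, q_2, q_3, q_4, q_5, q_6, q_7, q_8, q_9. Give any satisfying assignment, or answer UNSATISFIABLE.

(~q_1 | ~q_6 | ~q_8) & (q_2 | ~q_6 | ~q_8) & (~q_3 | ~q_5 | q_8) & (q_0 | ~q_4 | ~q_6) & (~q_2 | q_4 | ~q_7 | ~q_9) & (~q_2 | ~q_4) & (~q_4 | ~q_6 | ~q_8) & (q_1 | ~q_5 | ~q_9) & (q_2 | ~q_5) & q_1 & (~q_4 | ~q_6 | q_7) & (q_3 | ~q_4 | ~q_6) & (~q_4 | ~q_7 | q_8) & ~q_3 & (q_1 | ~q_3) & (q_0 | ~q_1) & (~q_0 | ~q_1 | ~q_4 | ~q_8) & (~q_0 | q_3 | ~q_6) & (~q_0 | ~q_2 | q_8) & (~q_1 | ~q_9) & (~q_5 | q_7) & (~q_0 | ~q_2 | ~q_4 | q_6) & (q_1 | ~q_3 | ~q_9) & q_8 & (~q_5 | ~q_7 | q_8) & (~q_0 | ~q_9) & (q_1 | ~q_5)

q_0 = True; q_1 = True; q_2 = True; q_3 = False; q_4 = False; q_5 = False; q_6 = False; q_7 = True; q_8 = True; q_9 = False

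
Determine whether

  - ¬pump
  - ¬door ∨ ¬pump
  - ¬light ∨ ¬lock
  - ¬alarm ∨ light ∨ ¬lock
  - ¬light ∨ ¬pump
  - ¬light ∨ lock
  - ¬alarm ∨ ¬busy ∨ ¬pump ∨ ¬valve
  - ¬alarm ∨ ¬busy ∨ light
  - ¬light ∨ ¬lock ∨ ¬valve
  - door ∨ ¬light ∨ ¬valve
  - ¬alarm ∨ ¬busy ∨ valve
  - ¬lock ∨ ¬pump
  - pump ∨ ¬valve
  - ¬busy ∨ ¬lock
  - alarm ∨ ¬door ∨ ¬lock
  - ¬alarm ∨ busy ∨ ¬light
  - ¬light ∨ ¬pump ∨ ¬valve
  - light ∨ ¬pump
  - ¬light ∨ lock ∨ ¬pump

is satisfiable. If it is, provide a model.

Unit clause (¬pump) forces pump = False.
In (pump ∨ ¬valve) only ¬valve is left, so valve = False.
Set door = False.
Set lock = False.
  then (¬light ∨ lock) forces light = False.
Set busy = False.
Set alarm = True.
All clauses satisfied.

door = False; lock = False; busy = False; alarm = True; valve = False; light = False; pump = False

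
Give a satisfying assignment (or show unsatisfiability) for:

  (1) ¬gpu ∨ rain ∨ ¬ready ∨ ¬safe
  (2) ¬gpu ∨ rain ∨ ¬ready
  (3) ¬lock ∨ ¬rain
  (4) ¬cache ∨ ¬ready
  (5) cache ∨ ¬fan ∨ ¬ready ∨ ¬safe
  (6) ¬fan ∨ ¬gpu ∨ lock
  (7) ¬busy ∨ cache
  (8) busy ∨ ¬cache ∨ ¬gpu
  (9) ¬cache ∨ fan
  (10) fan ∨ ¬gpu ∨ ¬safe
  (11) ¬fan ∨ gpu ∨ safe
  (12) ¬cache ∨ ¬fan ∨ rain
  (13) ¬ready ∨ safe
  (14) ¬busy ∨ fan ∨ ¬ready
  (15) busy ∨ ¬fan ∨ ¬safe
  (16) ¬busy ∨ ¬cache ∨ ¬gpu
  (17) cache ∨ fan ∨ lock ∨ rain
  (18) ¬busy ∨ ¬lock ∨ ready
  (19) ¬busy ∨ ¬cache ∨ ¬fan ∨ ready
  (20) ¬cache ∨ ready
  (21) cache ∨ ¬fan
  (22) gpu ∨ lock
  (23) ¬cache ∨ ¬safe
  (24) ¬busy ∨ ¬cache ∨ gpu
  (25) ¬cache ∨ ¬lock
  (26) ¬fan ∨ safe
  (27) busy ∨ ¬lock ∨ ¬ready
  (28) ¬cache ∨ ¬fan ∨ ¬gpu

Try cache = True:
  (¬cache ∨ ¬ready) forces ready = False.
  clause (¬cache ∨ ready) is falsified — backtrack.
So cache = False.
  then (¬busy ∨ cache) forces busy = False.
  then (cache ∨ ¬fan) forces fan = False.
Set safe = False.
  then (¬ready ∨ safe) forces ready = False.
Set lock = True.
  then (¬lock ∨ ¬rain) forces rain = False.
Set gpu = True.
All clauses satisfied.

cache=F, safe=F, busy=F, lock=T, rain=F, fan=F, gpu=T, ready=F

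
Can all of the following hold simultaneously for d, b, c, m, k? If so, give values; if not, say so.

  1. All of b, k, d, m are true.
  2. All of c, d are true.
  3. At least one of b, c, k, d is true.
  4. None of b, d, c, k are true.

The formula is unsatisfiable.

Case d = True:
  Constraint (4) is violated (d=T) — contradiction.
Case d = False:
  Constraint (1) is violated (d=F) — contradiction.
Both cases fail — unsatisfiable.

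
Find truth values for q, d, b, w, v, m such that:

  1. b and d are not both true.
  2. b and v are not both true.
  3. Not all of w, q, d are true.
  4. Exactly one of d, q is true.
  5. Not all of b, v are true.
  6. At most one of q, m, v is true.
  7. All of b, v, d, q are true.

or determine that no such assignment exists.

Case q = True:
  (4) with q=T forces d = False.
  Constraint (7) is violated (d=F) — contradiction.
Case q = False:
  Constraint (7) is violated (q=F) — contradiction.
Both cases fail — unsatisfiable.

Unsatisfiable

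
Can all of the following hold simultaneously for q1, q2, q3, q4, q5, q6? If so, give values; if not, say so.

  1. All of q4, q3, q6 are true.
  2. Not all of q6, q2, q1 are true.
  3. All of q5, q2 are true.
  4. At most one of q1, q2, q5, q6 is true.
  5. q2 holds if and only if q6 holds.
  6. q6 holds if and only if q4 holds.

UNSATISFIABLE

Case q2 = True:
  (1) forces q4 = True.
  (1) forces q3 = True.
  (1) forces q6 = True.
  Constraint (4) is violated (q2=T, q6=T) — contradiction.
Case q2 = False:
  Constraint (3) is violated (q2=F) — contradiction.
Both cases fail — unsatisfiable.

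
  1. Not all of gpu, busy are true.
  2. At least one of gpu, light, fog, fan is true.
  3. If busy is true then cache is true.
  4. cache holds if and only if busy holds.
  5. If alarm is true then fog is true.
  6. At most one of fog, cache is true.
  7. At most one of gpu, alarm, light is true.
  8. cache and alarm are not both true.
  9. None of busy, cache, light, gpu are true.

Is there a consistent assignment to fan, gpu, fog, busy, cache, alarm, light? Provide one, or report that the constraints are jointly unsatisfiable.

fan = True, gpu = False, fog = False, busy = False, cache = False, alarm = False, light = False

  (1) {gpu, busy}: 0/2 true — not all ✓
  (2) {gpu, light, fog, fan}: 1 true — at least one ✓
  (3) busy=F ⇒ cache: vacuous ✓
  (4) cache=F, busy=F — same ✓
  (5) alarm=F ⇒ fog: vacuous ✓
  (6) {fog, cache}: 0 true — at most one ✓
  (7) {gpu, alarm, light}: 0 true — at most one ✓
  (8) cache=F, alarm=F — not both ✓
  (9) {busy, cache, light, gpu}: 0 true — none ✓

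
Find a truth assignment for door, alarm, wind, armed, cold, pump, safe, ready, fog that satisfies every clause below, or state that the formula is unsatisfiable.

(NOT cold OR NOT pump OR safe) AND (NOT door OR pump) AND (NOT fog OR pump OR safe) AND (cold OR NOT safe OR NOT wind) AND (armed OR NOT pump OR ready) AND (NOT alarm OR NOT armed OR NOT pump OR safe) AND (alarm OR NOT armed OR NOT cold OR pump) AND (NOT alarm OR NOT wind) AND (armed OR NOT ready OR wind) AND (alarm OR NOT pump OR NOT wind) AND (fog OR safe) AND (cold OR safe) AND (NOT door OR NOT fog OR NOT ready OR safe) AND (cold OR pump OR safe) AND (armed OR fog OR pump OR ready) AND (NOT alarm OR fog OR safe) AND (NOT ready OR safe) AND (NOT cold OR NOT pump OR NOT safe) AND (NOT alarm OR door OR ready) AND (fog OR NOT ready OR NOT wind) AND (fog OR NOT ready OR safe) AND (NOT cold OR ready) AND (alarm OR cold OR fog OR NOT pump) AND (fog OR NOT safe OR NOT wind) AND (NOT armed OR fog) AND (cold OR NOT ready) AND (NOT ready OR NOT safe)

door = True, alarm = False, wind = False, armed = True, cold = False, pump = True, safe = True, ready = False, fog = True

Set door = True.
  then (NOT door OR pump) forces pump = True.
Set alarm = False.
  then (alarm OR NOT pump OR NOT wind) forces wind = False.
Try armed = False:
  (armed OR NOT pump OR ready) forces ready = True.
  clause (armed OR NOT ready OR wind) is falsified — backtrack.
So armed = True.
  then (NOT armed OR fog) forces fog = True.
Set cold = False.
  then (cold OR safe) forces safe = True.
  then (cold OR NOT ready) forces ready = False.
All clauses satisfied.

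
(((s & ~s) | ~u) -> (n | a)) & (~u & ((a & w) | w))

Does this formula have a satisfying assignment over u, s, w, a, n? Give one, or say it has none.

u = False; s = False; w = True; a = True; n = False

  ((s & ~s) | ~u) -> (n | a) = True
    (s & ~s) | ~u = True
      s & ~s = False
        ~s = True
      ~u = True
    n | a = True
  ~u & ((a & w) | w) = True
    ~u = True
    (a & w) | w = True
      a & w = True
Both conjuncts True, so the formula holds.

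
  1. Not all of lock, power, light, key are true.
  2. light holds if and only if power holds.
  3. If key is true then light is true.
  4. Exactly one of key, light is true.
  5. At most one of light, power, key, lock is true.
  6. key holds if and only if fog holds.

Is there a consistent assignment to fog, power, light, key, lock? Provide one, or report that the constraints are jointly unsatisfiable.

The formula is unsatisfiable.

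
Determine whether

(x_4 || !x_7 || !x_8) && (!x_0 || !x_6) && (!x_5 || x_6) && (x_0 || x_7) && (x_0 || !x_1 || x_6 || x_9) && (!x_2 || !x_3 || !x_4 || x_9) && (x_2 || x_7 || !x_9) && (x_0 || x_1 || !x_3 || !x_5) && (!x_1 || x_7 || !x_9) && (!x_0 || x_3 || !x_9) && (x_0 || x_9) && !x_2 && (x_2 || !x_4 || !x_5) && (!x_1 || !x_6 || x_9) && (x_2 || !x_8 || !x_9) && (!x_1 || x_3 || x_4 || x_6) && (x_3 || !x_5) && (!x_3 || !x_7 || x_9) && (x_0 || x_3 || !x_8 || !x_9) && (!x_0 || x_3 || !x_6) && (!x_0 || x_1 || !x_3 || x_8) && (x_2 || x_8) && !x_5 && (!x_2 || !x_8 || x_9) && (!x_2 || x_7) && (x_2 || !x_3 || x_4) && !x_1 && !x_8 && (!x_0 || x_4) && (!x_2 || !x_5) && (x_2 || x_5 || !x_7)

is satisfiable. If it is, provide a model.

Case x_2 = True:
  Clause (!x_2) is falsified — contradiction.
Case x_2 = False:
  (x_2 || x_8) forces x_8 = True.
  Clause (!x_8) is falsified — contradiction.
Both cases fail, so the formula is unsatisfiable.

Unsatisfiable — no assignment works.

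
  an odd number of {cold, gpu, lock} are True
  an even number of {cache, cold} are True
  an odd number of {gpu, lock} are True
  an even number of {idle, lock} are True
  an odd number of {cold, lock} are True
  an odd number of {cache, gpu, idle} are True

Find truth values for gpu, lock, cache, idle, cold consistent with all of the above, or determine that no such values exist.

gpu = False; lock = True; cache = False; idle = True; cold = False

{cold, gpu, lock}: 1 true → odd ✓
{cache, cold}: 0 true → even ✓
{gpu, lock}: 1 true → odd ✓
{idle, lock}: 2 true → even ✓
{cold, lock}: 1 true → odd ✓
{cache, gpu, idle}: 1 true → odd ✓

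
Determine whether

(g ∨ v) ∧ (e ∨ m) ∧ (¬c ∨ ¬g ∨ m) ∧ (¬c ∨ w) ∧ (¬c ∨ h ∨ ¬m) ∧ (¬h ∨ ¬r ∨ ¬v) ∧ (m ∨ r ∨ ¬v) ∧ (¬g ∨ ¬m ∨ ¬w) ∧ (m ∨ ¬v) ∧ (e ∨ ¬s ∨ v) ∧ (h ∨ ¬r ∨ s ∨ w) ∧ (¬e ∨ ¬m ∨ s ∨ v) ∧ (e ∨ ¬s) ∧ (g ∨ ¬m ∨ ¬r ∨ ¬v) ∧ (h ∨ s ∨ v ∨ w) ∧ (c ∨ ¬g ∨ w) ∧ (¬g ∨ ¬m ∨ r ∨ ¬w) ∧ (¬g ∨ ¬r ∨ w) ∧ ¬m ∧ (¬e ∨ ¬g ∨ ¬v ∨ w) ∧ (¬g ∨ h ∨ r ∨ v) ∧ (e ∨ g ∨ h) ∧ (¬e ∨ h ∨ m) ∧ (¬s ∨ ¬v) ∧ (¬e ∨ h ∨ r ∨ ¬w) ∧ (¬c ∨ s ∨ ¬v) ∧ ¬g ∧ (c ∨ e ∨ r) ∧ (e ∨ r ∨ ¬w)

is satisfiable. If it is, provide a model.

Case v = True:
  (m ∨ ¬v) forces m = True.
  Clause (¬m) is falsified — contradiction.
Case v = False:
  (g ∨ v) forces g = True.
  Clause (¬g) is falsified — contradiction.
Both cases fail, so the formula is unsatisfiable.

Unsatisfiable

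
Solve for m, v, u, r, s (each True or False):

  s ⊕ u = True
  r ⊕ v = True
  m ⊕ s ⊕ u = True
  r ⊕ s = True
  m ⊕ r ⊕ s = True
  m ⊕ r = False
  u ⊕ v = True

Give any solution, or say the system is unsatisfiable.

m=F; v=T; u=F; r=F; s=T

s ⊕ u = T ⊕ F = True ✓
r ⊕ v = F ⊕ T = True ✓
m ⊕ s ⊕ u = F ⊕ T ⊕ F = True ✓
r ⊕ s = F ⊕ T = True ✓
m ⊕ r ⊕ s = F ⊕ F ⊕ T = True ✓
m ⊕ r = F ⊕ F = False ✓
u ⊕ v = F ⊕ T = True ✓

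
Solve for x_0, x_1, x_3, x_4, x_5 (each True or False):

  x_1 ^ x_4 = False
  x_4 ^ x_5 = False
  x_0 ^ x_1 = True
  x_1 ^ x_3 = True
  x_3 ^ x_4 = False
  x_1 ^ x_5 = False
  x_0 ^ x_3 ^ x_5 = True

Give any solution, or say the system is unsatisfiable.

Adding constraints 1, 4, 5 mod 2: every variable appears an even number of times on the left, so the left side is 0.
But the right sides sum to 1 (mod 2). 0 ≠ 1 — the system is inconsistent.

UNSATISFIABLE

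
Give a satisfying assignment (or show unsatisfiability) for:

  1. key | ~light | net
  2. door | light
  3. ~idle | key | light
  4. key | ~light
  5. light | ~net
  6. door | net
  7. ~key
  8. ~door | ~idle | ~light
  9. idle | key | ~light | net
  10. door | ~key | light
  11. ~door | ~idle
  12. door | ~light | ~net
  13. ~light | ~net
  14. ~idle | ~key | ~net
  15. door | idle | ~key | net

Unit clause (~key) forces key = False.
In (key | ~light) only ~light is left, so light = False.
In (light | ~net) only ~net is left, so net = False.
In (door | net) only door is left, so door = True.
In (~door | ~idle) only ~idle is left, so idle = False.
All clauses satisfied.

idle: False; light: False; door: True; key: False; net: False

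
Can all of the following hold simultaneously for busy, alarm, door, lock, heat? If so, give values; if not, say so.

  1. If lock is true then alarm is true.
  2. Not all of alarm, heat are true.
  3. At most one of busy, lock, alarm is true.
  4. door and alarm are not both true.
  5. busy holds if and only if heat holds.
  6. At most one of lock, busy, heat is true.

busy = False; alarm = True; door = False; lock = False; heat = False

  (1) lock=F ⇒ alarm: vacuous ✓
  (2) {alarm, heat}: 1/2 true — not all ✓
  (3) {busy, lock, alarm}: 1 true — at most one ✓
  (4) door=F, alarm=T — not both ✓
  (5) busy=F, heat=F — same ✓
  (6) {lock, busy, heat}: 0 true — at most one ✓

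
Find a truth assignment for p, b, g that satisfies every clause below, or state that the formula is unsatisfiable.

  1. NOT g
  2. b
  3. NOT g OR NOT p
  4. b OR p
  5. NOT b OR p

Unit clause (NOT g) forces g = False.
Unit clause (b) forces b = True.
In (NOT b OR p) only p is left, so p = True.
All clauses satisfied.

p: True, b: True, g: False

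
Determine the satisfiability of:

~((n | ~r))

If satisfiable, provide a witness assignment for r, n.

r=T; n=F

  ~((n | ~r)) = True
    n | ~r = False
      ~r = False
The formula evaluates to True.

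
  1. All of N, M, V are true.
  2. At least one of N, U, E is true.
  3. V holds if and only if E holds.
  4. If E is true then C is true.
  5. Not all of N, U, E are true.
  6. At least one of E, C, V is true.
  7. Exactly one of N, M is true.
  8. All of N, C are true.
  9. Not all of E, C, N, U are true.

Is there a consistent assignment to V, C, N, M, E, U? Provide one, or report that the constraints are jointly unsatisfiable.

The formula is unsatisfiable.

Case N = True:
  (1) forces M = True.
  Constraint (7) is violated (N=T, M=T) — contradiction.
Case N = False:
  Constraint (1) is violated (N=F) — contradiction.
Both cases fail — unsatisfiable.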